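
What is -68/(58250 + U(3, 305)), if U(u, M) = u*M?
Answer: -68/59165 ≈ -0.0011493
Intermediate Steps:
U(u, M) = M*u
-68/(58250 + U(3, 305)) = -68/(58250 + 305*3) = -68/(58250 + 915) = -68/59165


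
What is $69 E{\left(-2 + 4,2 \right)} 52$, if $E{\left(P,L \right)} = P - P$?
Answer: $0$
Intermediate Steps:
$E{\left(P,L \right)} = 0$
$69 E{\left(-2 + 4,2 \right)} 52 = 69 \cdot 0 \cdot 52 = 0 \cdot 52 = 0$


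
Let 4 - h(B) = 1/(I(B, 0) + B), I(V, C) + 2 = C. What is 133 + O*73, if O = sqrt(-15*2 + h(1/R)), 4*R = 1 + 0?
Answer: 133 + 73*I*sqrt(106)/2 ≈ 133.0 + 375.79*I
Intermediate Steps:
R = 1/4 (R = (1 + 0)/4 = (1/4)*1 = 1/4 ≈ 0.25000)
I(V, C) = -2 + C
h(B) = 4 - 1/(-2 + B) (h(B) = 4 - 1/((-2 + 0) + B) = 4 - 1/(-2 + B))
O = I*sqrt(106)/2 (O = sqrt(-15*2 + (-9 + 4/(1/4))/(-2 + 1/(1/4))) = sqrt(-30 + (-9 + 4*4)/(-2 + 4)) = sqrt(-30 + (-9 + 16)/2) = sqrt(-30 + (1/2)*7) = sqrt(-30 + 7/2) = sqrt(-53/2) = I*sqrt(106)/2 ≈ 5.1478*I)
133 + O*73 = 133 + (I*sqrt(106)/2)*73 = 133 + 73*I*sqrt(106)/2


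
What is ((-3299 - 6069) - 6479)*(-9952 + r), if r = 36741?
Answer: -424525283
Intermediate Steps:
((-3299 - 6069) - 6479)*(-9952 + r) = ((-3299 - 6069) - 6479)*(-9952 + 36741) = (-9368 - 6479)*26789 = -15847*26789 = -424525283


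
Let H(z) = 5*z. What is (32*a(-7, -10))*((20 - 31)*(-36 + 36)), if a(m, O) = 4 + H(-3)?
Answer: 0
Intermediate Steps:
a(m, O) = -11 (a(m, O) = 4 + 5*(-3) = 4 - 15 = -11)
(32*a(-7, -10))*((20 - 31)*(-36 + 36)) = (32*(-11))*((20 - 31)*(-36 + 36)) = -(-3872)*0 = -352*0 = 0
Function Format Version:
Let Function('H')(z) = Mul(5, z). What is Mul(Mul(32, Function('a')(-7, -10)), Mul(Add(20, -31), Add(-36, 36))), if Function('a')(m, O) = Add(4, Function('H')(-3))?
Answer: 0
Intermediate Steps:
Function('a')(m, O) = -11 (Function('a')(m, O) = Add(4, Mul(5, -3)) = Add(4, -15) = -11)
Mul(Mul(32, Function('a')(-7, -10)), Mul(Add(20, -31), Add(-36, 36))) = Mul(Mul(32, -11), Mul(Add(20, -31), Add(-36, 36))) = Mul(-352, Mul(-11, 0)) = Mul(-352, 0) = 0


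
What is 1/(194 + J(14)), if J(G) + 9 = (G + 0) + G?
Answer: 1/213 ≈ 0.0046948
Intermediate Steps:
J(G) = -9 + 2*G (J(G) = -9 + ((G + 0) + G) = -9 + (G + G) = -9 + 2*G)
1/(194 + J(14)) = 1/(194 + (-9 + 2*14)) = 1/(194 + (-9 + 28)) = 1/(194 + 19) = 1/213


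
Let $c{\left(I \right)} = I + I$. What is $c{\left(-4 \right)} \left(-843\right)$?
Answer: $6744$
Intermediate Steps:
$c{\left(I \right)} = 2 I$
$c{\left(-4 \right)} \left(-843\right) = 2 \left(-4\right) \left(-843\right) = \left(-8\right) \left(-843\right) = 6744$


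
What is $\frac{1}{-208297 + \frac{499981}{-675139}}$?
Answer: $- \frac{18247}{3800808872} \approx -4.8008 \cdot 10^{-6}$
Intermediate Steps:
$\frac{1}{-208297 + \frac{499981}{-675139}} = \frac{1}{-208297 + 499981 \left(- \frac{1}{675139}\right)} = \frac{1}{-208297 - \frac{13513}{18247}} = \frac{1}{- \frac{3800808872}{18247}} = - \frac{18247}{3800808872}$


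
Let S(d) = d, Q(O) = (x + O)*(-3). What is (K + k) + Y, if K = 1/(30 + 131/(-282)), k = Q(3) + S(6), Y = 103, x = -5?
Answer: 958117/8329 ≈ 115.03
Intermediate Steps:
Q(O) = 15 - 3*O (Q(O) = (-5 + O)*(-3) = 15 - 3*O)
k = 12 (k = (15 - 3*3) + 6 = (15 - 9) + 6 = 6 + 6 = 12)
K = 282/8329 (K = 1/(30 + 131*(-1/282)) = 1/(30 - 131/282) = 1/(8329/282) = 282/8329 ≈ 0.033858)
(K + k) + Y = (282/8329 + 12) + 103 = 100230/8329 + 103 = 958117/8329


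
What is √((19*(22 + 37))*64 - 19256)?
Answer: 162*√2 ≈ 229.10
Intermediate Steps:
√((19*(22 + 37))*64 - 19256) = √((19*59)*64 - 19256) = √(1121*64 - 19256) = √(71744 - 19256) = √52488 = 162*√2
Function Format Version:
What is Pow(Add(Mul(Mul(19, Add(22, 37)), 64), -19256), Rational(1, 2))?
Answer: Mul(162, Pow(2, Rational(1, 2))) ≈ 229.10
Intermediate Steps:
Pow(Add(Mul(Mul(19, Add(22, 37)), 64), -19256), Rational(1, 2)) = Pow(Add(Mul(Mul(19, 59), 64), -19256), Rational(1, 2)) = Pow(Add(Mul(1121, 64), -19256), Rational(1, 2)) = Pow(Add(71744, -19256), Rational(1, 2)) = Pow(52488, Rational(1, 2)) = Mul(162, Pow(2, Rational(1, 2)))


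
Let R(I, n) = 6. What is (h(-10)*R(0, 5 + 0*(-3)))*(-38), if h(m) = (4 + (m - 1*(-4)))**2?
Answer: -912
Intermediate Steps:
h(m) = (8 + m)**2 (h(m) = (4 + (m + 4))**2 = (4 + (4 + m))**2 = (8 + m)**2)
(h(-10)*R(0, 5 + 0*(-3)))*(-38) = ((8 - 10)**2*6)*(-38) = ((-2)**2*6)*(-38) = (4*6)*(-38) = 24*(-38) = -912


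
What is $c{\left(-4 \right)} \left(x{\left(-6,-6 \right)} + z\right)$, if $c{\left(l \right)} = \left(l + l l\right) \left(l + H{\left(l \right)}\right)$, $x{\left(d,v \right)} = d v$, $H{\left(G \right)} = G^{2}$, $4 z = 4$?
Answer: $5328$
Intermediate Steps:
$z = 1$ ($z = \frac{1}{4} \cdot 4 = 1$)
$c{\left(l \right)} = \left(l + l^{2}\right)^{2}$ ($c{\left(l \right)} = \left(l + l l\right) \left(l + l^{2}\right) = \left(l + l^{2}\right) \left(l + l^{2}\right) = \left(l + l^{2}\right)^{2}$)
$c{\left(-4 \right)} \left(x{\left(-6,-6 \right)} + z\right) = \left(-4\right)^{2} \left(1 + \left(-4\right)^{2} + 2 \left(-4\right)\right) \left(\left(-6\right) \left(-6\right) + 1\right) = 16 \left(1 + 16 - 8\right) \left(36 + 1\right) = 16 \cdot 9 \cdot 37 = 144 \cdot 37 = 5328$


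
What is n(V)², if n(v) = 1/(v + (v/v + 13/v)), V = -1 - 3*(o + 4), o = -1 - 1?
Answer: 49/3025 ≈ 0.016198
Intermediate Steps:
o = -2
V = -7 (V = -1 - 3*(-2 + 4) = -1 - 3*2 = -1 - 6 = -7)
n(v) = 1/(1 + v + 13/v) (n(v) = 1/(v + (1 + 13/v)) = 1/(1 + v + 13/v))
n(V)² = (-7/(13 - 7 + (-7)²))² = (-7/(13 - 7 + 49))² = (-7/55)² = 49/3025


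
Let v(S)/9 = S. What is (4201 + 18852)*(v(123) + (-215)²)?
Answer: 1091144596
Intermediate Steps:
v(S) = 9*S
(4201 + 18852)*(v(123) + (-215)²) = (4201 + 18852)*(9*123 + (-215)²) = 23053*(1107 + 46225) = 23053*47332 = 1091144596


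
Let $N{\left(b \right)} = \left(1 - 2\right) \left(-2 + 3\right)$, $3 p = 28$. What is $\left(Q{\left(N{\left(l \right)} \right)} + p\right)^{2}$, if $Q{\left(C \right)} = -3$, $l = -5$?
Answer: $\frac{361}{9} \approx 40.111$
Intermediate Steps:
$p = \frac{28}{3}$ ($p = \frac{1}{3} \cdot 28 = \frac{28}{3} \approx 9.3333$)
$N{\left(b \right)} = -1$ ($N{\left(b \right)} = \left(-1\right) 1 = -1$)
$\left(Q{\left(N{\left(l \right)} \right)} + p\right)^{2} = \left(-3 + \frac{28}{3}\right)^{2} = \left(\frac{19}{3}\right)^{2} = \frac{361}{9}$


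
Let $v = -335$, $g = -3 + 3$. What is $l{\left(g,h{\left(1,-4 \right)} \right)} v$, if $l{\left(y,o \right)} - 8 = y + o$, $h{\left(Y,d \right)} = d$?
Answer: $-1340$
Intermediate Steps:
$g = 0$
$l{\left(y,o \right)} = 8 + o + y$ ($l{\left(y,o \right)} = 8 + \left(y + o\right) = 8 + \left(o + y\right) = 8 + o + y$)
$l{\left(g,h{\left(1,-4 \right)} \right)} v = \left(8 - 4 + 0\right) \left(-335\right) = 4 \left(-335\right) = -1340$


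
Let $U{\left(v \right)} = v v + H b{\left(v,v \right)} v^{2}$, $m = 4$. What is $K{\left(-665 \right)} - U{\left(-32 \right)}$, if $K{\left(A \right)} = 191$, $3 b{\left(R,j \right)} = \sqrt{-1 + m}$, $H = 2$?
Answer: $-833 - \frac{2048 \sqrt{3}}{3} \approx -2015.4$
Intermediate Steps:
$b{\left(R,j \right)} = \frac{\sqrt{3}}{3}$ ($b{\left(R,j \right)} = \frac{\sqrt{-1 + 4}}{3} = \frac{\sqrt{3}}{3}$)
$U{\left(v \right)} = v^{2} + \frac{2 \sqrt{3} v^{2}}{3}$ ($U{\left(v \right)} = v v + 2 \frac{\sqrt{3}}{3} v^{2} = v^{2} + \frac{2 \sqrt{3}}{3} v^{2} = v^{2} + \frac{2 \sqrt{3} v^{2}}{3}$)
$K{\left(-665 \right)} - U{\left(-32 \right)} = 191 - \frac{\left(-32\right)^{2} \left(3 + 2 \sqrt{3}\right)}{3} = 191 - \frac{1}{3} \cdot 1024 \left(3 + 2 \sqrt{3}\right) = 191 - \left(1024 + \frac{2048 \sqrt{3}}{3}\right) = -833 - \frac{2048 \sqrt{3}}{3}$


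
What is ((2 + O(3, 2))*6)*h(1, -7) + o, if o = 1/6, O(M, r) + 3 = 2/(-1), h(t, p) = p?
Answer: 757/6 ≈ 126.17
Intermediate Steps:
O(M, r) = -5 (O(M, r) = -3 + 2/(-1) = -3 + 2*(-1) = -3 - 2 = -5)
o = 1/6 ≈ 0.16667
((2 + O(3, 2))*6)*h(1, -7) + o = ((2 - 5)*6)*(-7) + 1/6 = -3*6*(-7) + 1/6 = -18*(-7) + 1/6 = 126 + 1/6 = 757/6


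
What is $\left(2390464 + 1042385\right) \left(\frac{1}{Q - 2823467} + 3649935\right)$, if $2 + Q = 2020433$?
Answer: $\frac{10061780667318745491}{803036} \approx 1.253 \cdot 10^{13}$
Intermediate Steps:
$Q = 2020431$ ($Q = -2 + 2020433 = 2020431$)
$\left(2390464 + 1042385\right) \left(\frac{1}{Q - 2823467} + 3649935\right) = \left(2390464 + 1042385\right) \left(\frac{1}{2020431 - 2823467} + 3649935\right) = 3432849 \left(\frac{1}{-803036} + 3649935\right) = 3432849 \left(- \frac{1}{803036} + 3649935\right) = 3432849 \cdot \frac{2931029202659}{803036} = \frac{10061780667318745491}{803036}$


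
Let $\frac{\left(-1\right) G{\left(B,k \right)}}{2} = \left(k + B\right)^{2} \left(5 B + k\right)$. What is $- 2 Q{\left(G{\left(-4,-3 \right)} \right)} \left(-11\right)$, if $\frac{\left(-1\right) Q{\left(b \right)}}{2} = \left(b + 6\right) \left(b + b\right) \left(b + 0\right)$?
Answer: $-1010413022080$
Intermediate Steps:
$G{\left(B,k \right)} = - 2 \left(B + k\right)^{2} \left(k + 5 B\right)$ ($G{\left(B,k \right)} = - 2 \left(k + B\right)^{2} \left(5 B + k\right) = - 2 \left(B + k\right)^{2} \left(k + 5 B\right)$)
$Q{\left(b \right)} = - 4 b^{2} \left(6 + b\right)$ ($Q{\left(b \right)} = - 2 \left(b + 6\right) \left(b + b\right) \left(b + 0\right) = - 2 \left(6 + b\right) 2 b b = - 2 \cdot 2 b \left(6 + b\right) b = - 2 \cdot 2 b^{2} \left(6 + b\right) = - 4 b^{2} \left(6 + b\right)$)
$- 2 Q{\left(G{\left(-4,-3 \right)} \right)} \left(-11\right) = - 2 \cdot 4 \left(2 \left(-4 - 3\right)^{2} \left(\left(-1\right) \left(-3\right) - -20\right)\right)^{2} \left(-6 - 2 \left(-4 - 3\right)^{2} \left(\left(-1\right) \left(-3\right) - -20\right)\right) \left(-11\right) = - 2 \cdot 4 \left(2 \left(-7\right)^{2} \left(3 + 20\right)\right)^{2} \left(-6 - 2 \left(-7\right)^{2} \left(3 + 20\right)\right) \left(-11\right) = - 2 \cdot 4 \left(2 \cdot 49 \cdot 23\right)^{2} \left(-6 - 2 \cdot 49 \cdot 23\right) \left(-11\right) = - 2 \cdot 4 \cdot 2254^{2} \left(-6 - 2254\right) \left(-11\right) = - 2 \cdot 4 \cdot 5080516 \left(-6 - 2254\right) \left(-11\right) = - 2 \cdot 4 \cdot 5080516 \left(-2260\right) \left(-11\right) = \left(-2\right) \left(-45927864640\right) \left(-11\right) = 91855729280 \left(-11\right) = -1010413022080$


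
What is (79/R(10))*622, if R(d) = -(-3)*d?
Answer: 24569/15 ≈ 1637.9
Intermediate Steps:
R(d) = 3*d
(79/R(10))*622 = (79/((3*10)))*622 = (79/30)*622 = 24569/15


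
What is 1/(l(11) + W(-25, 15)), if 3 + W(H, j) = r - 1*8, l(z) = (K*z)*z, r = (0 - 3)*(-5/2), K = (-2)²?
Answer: 2/961 ≈ 0.0020812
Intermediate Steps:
K = 4
r = 15/2 (r = -(-15)/2 = -3*(-5/2) = 15/2 ≈ 7.5000)
l(z) = 4*z² (l(z) = (4*z)*z = 4*z²)
W(H, j) = -7/2 (W(H, j) = -3 + (15/2 - 1*8) = -3 + (15/2 - 8) = -3 - ½ = -7/2)
1/(l(11) + W(-25, 15)) = 1/(4*11² - 7/2) = 1/(4*121 - 7/2) = 1/(484 - 7/2) = 1/(961/2) = 2/961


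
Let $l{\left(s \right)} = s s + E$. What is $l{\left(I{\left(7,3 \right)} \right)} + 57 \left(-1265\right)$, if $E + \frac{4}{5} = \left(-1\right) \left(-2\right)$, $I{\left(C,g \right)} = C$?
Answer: $- \frac{360274}{5} \approx -72055.0$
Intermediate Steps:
$E = \frac{6}{5}$ ($E = - \frac{4}{5} - -2 = - \frac{4}{5} + 2 = \frac{6}{5} \approx 1.2$)
$l{\left(s \right)} = \frac{6}{5} + s^{2}$ ($l{\left(s \right)} = s s + \frac{6}{5} = s^{2} + \frac{6}{5} = \frac{6}{5} + s^{2}$)
$l{\left(I{\left(7,3 \right)} \right)} + 57 \left(-1265\right) = \left(\frac{6}{5} + 7^{2}\right) + 57 \left(-1265\right) = \left(\frac{6}{5} + 49\right) - 72105 = \frac{251}{5} - 72105 = - \frac{360274}{5}$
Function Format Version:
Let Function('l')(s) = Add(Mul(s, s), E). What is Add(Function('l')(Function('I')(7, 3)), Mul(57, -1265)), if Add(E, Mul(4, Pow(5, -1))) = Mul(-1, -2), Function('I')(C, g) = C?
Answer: Rational(-360274, 5) ≈ -72055.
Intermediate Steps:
E = Rational(6, 5) (E = Add(Rational(-4, 5), Mul(-1, -2)) = Add(Rational(-4, 5), 2) = Rational(6, 5) ≈ 1.2000)
Function('l')(s) = Add(Rational(6, 5), Pow(s, 2)) (Function('l')(s) = Add(Mul(s, s), Rational(6, 5)) = Add(Pow(s, 2), Rational(6, 5)) = Add(Rational(6, 5), Pow(s, 2)))
Add(Function('l')(Function('I')(7, 3)), Mul(57, -1265)) = Add(Add(Rational(6, 5), Pow(7, 2)), Mul(57, -1265)) = Add(Add(Rational(6, 5), 49), -72105) = Add(Rational(251, 5), -72105) = Rational(-360274, 5)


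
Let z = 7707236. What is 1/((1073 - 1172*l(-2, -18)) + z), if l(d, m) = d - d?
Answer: 1/7708309 ≈ 1.2973e-7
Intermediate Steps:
l(d, m) = 0
1/((1073 - 1172*l(-2, -18)) + z) = 1/((1073 - 1172*0) + 7707236) = 1/((1073 + 0) + 7707236) = 1/(1073 + 7707236) = 1/7708309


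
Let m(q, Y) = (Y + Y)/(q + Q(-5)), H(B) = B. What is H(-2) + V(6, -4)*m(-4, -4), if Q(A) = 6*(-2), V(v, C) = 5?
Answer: ½ ≈ 0.50000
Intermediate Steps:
Q(A) = -12
m(q, Y) = 2*Y/(-12 + q) (m(q, Y) = (Y + Y)/(q - 12) = (2*Y)/(-12 + q) = 2*Y/(-12 + q))
H(-2) + V(6, -4)*m(-4, -4) = -2 + 5*(2*(-4)/(-12 - 4)) = -2 + 5*(2*(-4)/(-16)) = -2 + 5*(2*(-4)*(-1/16)) = -2 + 5*(½) = -2 + 5/2 = ½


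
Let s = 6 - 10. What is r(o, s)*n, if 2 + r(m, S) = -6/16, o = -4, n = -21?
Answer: 399/8 ≈ 49.875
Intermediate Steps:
s = -4
r(m, S) = -19/8 (r(m, S) = -2 - 6/16 = -2 - 6*1/16 = -2 - 3/8 = -19/8)
r(o, s)*n = -19/8*(-21) = 399/8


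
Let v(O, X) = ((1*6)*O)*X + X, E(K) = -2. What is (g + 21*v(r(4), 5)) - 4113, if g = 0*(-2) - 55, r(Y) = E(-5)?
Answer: -5323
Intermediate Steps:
r(Y) = -2
g = -55 (g = 0 - 55 = -55)
v(O, X) = X + 6*O*X (v(O, X) = (6*O)*X + X = 6*O*X + X = X + 6*O*X)
(g + 21*v(r(4), 5)) - 4113 = (-55 + 21*(5*(1 + 6*(-2)))) - 4113 = (-55 + 21*(5*(1 - 12))) - 4113 = (-55 + 21*(5*(-11))) - 4113 = (-55 + 21*(-55)) - 4113 = (-55 - 1155) - 4113 = -1210 - 4113 = -5323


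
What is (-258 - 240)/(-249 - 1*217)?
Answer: 249/233 ≈ 1.0687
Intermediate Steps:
(-258 - 240)/(-249 - 1*217) = -498/(-249 - 217) = -498/(-466) = -498*(-1/466) = 249/233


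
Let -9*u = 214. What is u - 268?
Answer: -2626/9 ≈ -291.78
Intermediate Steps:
u = -214/9 (u = -1/9*214 = -214/9 ≈ -23.778)
u - 268 = -214/9 - 268 = -2626/9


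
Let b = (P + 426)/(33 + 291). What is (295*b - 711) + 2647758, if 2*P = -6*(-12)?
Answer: 142963253/54 ≈ 2.6475e+6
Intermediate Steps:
P = 36 (P = (-6*(-12))/2 = (½)*72 = 36)
b = 77/54 (b = (36 + 426)/(33 + 291) = 462/324 = 462*(1/324) = 77/54 ≈ 1.4259)
(295*b - 711) + 2647758 = (295*(77/54) - 711) + 2647758 = (22715/54 - 711) + 2647758 = -15679/54 + 2647758 = 142963253/54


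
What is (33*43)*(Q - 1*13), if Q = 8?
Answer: -7095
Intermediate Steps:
(33*43)*(Q - 1*13) = (33*43)*(8 - 1*13) = 1419*(8 - 13) = 1419*(-5) = -7095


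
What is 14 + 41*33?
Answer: 1367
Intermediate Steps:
14 + 41*33 = 14 + 1353 = 1367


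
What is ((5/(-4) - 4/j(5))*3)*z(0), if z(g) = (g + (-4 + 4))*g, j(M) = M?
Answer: 0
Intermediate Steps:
z(g) = g² (z(g) = (g + 0)*g = g*g = g²)
((5/(-4) - 4/j(5))*3)*z(0) = ((5/(-4) - 4/5)*3)*0² = ((5*(-¼) - 4*⅕)*3)*0 = ((-5/4 - ⅘)*3)*0 = -41/20*3*0 = -123/20*0 = 0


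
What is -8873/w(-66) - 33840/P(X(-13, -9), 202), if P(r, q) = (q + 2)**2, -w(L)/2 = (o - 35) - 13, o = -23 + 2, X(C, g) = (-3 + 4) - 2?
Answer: -2596727/39882 ≈ -65.110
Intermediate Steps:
X(C, g) = -1 (X(C, g) = 1 - 2 = -1)
o = -21
w(L) = 138 (w(L) = -2*((-21 - 35) - 13) = -2*(-56 - 13) = -2*(-69) = 138)
P(r, q) = (2 + q)**2
-8873/w(-66) - 33840/P(X(-13, -9), 202) = -8873/138 - 33840/(2 + 202)**2 = -8873*1/138 - 33840/(204**2) = -8873/138 - 33840/41616 = -8873/138 - 33840*1/41616 = -8873/138 - 235/289 = -2596727/39882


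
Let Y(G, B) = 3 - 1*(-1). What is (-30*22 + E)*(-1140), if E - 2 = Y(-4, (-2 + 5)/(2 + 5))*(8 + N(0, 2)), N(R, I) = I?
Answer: 704520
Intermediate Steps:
Y(G, B) = 4 (Y(G, B) = 3 + 1 = 4)
E = 42 (E = 2 + 4*(8 + 2) = 2 + 4*10 = 2 + 40 = 42)
(-30*22 + E)*(-1140) = (-30*22 + 42)*(-1140) = (-660 + 42)*(-1140) = -618*(-1140) = 704520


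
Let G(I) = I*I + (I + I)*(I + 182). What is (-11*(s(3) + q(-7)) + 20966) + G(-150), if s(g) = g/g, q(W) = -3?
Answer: 33888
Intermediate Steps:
s(g) = 1
G(I) = I**2 + 2*I*(182 + I) (G(I) = I**2 + (2*I)*(182 + I) = I**2 + 2*I*(182 + I))
(-11*(s(3) + q(-7)) + 20966) + G(-150) = (-11*(1 - 3) + 20966) - 150*(364 + 3*(-150)) = (-11*(-2) + 20966) - 150*(364 - 450) = (22 + 20966) - 150*(-86) = 20988 + 12900 = 33888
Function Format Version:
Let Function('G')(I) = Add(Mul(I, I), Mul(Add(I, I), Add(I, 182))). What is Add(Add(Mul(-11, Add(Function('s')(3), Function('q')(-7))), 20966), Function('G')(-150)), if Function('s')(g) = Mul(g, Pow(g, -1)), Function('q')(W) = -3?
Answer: 33888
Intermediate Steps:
Function('s')(g) = 1
Function('G')(I) = Add(Pow(I, 2), Mul(2, I, Add(182, I))) (Function('G')(I) = Add(Pow(I, 2), Mul(Mul(2, I), Add(182, I))) = Add(Pow(I, 2), Mul(2, I, Add(182, I))))
Add(Add(Mul(-11, Add(Function('s')(3), Function('q')(-7))), 20966), Function('G')(-150)) = Add(Add(Mul(-11, Add(1, -3)), 20966), Mul(-150, Add(364, Mul(3, -150)))) = Add(Add(Mul(-11, -2), 20966), Mul(-150, Add(364, -450))) = Add(Add(22, 20966), Mul(-150, -86)) = Add(20988, 12900) = 33888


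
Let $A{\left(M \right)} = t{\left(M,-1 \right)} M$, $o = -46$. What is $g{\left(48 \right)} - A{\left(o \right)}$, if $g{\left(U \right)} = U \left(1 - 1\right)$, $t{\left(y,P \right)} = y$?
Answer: $-2116$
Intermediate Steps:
$g{\left(U \right)} = 0$ ($g{\left(U \right)} = U 0 = 0$)
$A{\left(M \right)} = M^{2}$ ($A{\left(M \right)} = M M = M^{2}$)
$g{\left(48 \right)} - A{\left(o \right)} = 0 - \left(-46\right)^{2} = 0 - 2116 = -2116$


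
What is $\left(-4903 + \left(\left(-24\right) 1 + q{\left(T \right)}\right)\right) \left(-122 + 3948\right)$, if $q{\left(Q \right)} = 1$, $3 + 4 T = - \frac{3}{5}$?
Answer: $-18846876$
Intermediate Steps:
$T = - \frac{9}{10}$ ($T = - \frac{3}{4} + \frac{\left(-3\right) \frac{1}{5}}{4} = - \frac{3}{4} + \frac{1}{4} \left(- \frac{3}{5}\right) = - \frac{3}{4} - \frac{3}{20} = - \frac{9}{10} \approx -0.9$)
$\left(-4903 + \left(\left(-24\right) 1 + q{\left(T \right)}\right)\right) \left(-122 + 3948\right) = \left(-4903 + \left(\left(-24\right) 1 + 1\right)\right) \left(-122 + 3948\right) = \left(-4903 + \left(-24 + 1\right)\right) 3826 = \left(-4903 - 23\right) 3826 = \left(-4926\right) 3826 = -18846876$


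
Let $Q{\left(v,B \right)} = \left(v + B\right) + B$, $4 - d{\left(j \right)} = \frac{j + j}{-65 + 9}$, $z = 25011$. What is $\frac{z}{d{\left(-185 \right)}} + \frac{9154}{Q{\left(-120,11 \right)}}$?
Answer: $- \frac{34649213}{3577} \approx -9686.7$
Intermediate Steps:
$d{\left(j \right)} = 4 + \frac{j}{28}$ ($d{\left(j \right)} = 4 - \frac{j + j}{-65 + 9} = 4 - \frac{2 j}{-56} = 4 - 2 j \left(- \frac{1}{56}\right) = 4 - - \frac{j}{28} = 4 + \frac{j}{28}$)
$Q{\left(v,B \right)} = v + 2 B$ ($Q{\left(v,B \right)} = \left(B + v\right) + B = v + 2 B$)
$\frac{z}{d{\left(-185 \right)}} + \frac{9154}{Q{\left(-120,11 \right)}} = \frac{25011}{4 + \frac{1}{28} \left(-185\right)} + \frac{9154}{-120 + 2 \cdot 11} = \frac{25011}{4 - \frac{185}{28}} + \frac{9154}{-120 + 22} = \frac{25011}{- \frac{73}{28}} + \frac{9154}{-98} = 25011 \left(- \frac{28}{73}\right) + 9154 \left(- \frac{1}{98}\right) = - \frac{700308}{73} - \frac{4577}{49} = - \frac{34649213}{3577}$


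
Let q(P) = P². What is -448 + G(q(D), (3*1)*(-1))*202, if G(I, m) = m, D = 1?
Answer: -1054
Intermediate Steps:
-448 + G(q(D), (3*1)*(-1))*202 = -448 + ((3*1)*(-1))*202 = -448 + (3*(-1))*202 = -448 - 3*202 = -448 - 606 = -1054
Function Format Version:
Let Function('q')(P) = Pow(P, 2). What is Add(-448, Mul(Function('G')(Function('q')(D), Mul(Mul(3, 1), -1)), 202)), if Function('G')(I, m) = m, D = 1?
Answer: -1054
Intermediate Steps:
Add(-448, Mul(Function('G')(Function('q')(D), Mul(Mul(3, 1), -1)), 202)) = Add(-448, Mul(Mul(Mul(3, 1), -1), 202)) = Add(-448, Mul(Mul(3, -1), 202)) = Add(-448, Mul(-3, 202)) = Add(-448, -606) = -1054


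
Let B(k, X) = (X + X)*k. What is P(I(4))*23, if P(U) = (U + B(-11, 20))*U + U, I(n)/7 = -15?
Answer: 1313760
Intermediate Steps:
B(k, X) = 2*X*k (B(k, X) = (2*X)*k = 2*X*k)
I(n) = -105 (I(n) = 7*(-15) = -105)
P(U) = U + U*(-440 + U) (P(U) = (U + 2*20*(-11))*U + U = (U - 440)*U + U = (-440 + U)*U + U = U*(-440 + U) + U = U + U*(-440 + U))
P(I(4))*23 = -105*(-439 - 105)*23 = -105*(-544)*23 = 57120*23 = 1313760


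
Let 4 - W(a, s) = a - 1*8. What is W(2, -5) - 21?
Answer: -11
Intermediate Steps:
W(a, s) = 12 - a (W(a, s) = 4 - (a - 1*8) = 4 - (a - 8) = 4 - (-8 + a) = 4 + (8 - a) = 12 - a)
W(2, -5) - 21 = (12 - 1*2) - 21 = (12 - 2) - 21 = 10 - 21 = -11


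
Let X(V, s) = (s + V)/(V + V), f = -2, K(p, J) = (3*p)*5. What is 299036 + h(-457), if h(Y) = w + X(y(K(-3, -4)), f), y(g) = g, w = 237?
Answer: 26934617/90 ≈ 2.9927e+5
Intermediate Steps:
K(p, J) = 15*p
X(V, s) = (V + s)/(2*V) (X(V, s) = (V + s)/((2*V)) = (V + s)*(1/(2*V)) = (V + s)/(2*V))
h(Y) = 21377/90 (h(Y) = 237 + (15*(-3) - 2)/(2*((15*(-3)))) = 237 + (½)*(-45 - 2)/(-45) = 237 + (½)*(-1/45)*(-47) = 237 + 47/90 = 21377/90)
299036 + h(-457) = 299036 + 21377/90 = 26934617/90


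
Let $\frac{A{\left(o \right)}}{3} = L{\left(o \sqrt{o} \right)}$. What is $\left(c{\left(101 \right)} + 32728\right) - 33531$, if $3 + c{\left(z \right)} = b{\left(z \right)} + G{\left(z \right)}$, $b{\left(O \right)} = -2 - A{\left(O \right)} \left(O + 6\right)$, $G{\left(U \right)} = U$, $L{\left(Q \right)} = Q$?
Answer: $-707 - 32421 \sqrt{101} \approx -3.2653 \cdot 10^{5}$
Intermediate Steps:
$A{\left(o \right)} = 3 o^{\frac{3}{2}}$ ($A{\left(o \right)} = 3 o \sqrt{o} = 3 o^{\frac{3}{2}}$)
$b{\left(O \right)} = -2 - 3 O^{\frac{3}{2}} \left(6 + O\right)$ ($b{\left(O \right)} = -2 - 3 O^{\frac{3}{2}} \left(O + 6\right) = -2 - 3 O^{\frac{3}{2}} \left(6 + O\right)$)
$c{\left(z \right)} = -5 + z - 18 z^{\frac{3}{2}} - 3 z^{\frac{5}{2}}$ ($c{\left(z \right)} = -3 - \left(2 - z + 3 z^{\frac{5}{2}} + 18 z^{\frac{3}{2}}\right) = -5 + z - 18 z^{\frac{3}{2}} - 3 z^{\frac{5}{2}}$)
$\left(c{\left(101 \right)} + 32728\right) - 33531 = \left(\left(-5 + 101 - 18 \cdot 101^{\frac{3}{2}} - 3 \cdot 101^{\frac{5}{2}}\right) + 32728\right) - 33531 = \left(\left(-5 + 101 - 18 \cdot 101 \sqrt{101} - 3 \cdot 10201 \sqrt{101}\right) + 32728\right) - 33531 = \left(\left(-5 + 101 - 1818 \sqrt{101} - 30603 \sqrt{101}\right) + 32728\right) - 33531 = \left(\left(96 - 32421 \sqrt{101}\right) + 32728\right) - 33531 = \left(32824 - 32421 \sqrt{101}\right) - 33531 = -707 - 32421 \sqrt{101}$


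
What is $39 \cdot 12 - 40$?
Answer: $428$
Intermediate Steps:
$39 \cdot 12 - 40 = 468 - 40 = 428$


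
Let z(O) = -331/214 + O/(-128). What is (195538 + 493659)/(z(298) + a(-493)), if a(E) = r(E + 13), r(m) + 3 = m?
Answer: -4719621056/3334119 ≈ -1415.6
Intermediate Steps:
z(O) = -331/214 - O/128 (z(O) = -331*1/214 + O*(-1/128) = -331/214 - O/128)
r(m) = -3 + m
a(E) = 10 + E (a(E) = -3 + (E + 13) = -3 + (13 + E) = 10 + E)
(195538 + 493659)/(z(298) + a(-493)) = (195538 + 493659)/((-331/214 - 1/128*298) + (10 - 493)) = 689197/((-331/214 - 149/64) - 483) = 689197/(-26535/6848 - 483) = 689197/(-3334119/6848) = 689197*(-6848/3334119) = -4719621056/3334119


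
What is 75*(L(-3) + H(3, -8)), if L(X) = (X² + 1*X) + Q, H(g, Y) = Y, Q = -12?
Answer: -1050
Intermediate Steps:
L(X) = -12 + X + X² (L(X) = (X² + 1*X) - 12 = (X² + X) - 12 = (X + X²) - 12 = -12 + X + X²)
75*(L(-3) + H(3, -8)) = 75*((-12 - 3 + (-3)²) - 8) = 75*((-12 - 3 + 9) - 8) = 75*(-6 - 8) = 75*(-14) = -1050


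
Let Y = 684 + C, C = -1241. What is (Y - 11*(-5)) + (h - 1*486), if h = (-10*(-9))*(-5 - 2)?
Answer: -1618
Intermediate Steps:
h = -630 (h = 90*(-7) = -630)
Y = -557 (Y = 684 - 1241 = -557)
(Y - 11*(-5)) + (h - 1*486) = (-557 - 11*(-5)) + (-630 - 1*486) = (-557 + 55) + (-630 - 486) = -502 - 1116 = -1618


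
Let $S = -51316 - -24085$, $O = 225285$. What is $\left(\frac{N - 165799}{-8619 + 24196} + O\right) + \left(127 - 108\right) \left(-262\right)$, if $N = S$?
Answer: $\frac{3431529109}{15577} \approx 2.2029 \cdot 10^{5}$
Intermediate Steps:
$S = -27231$ ($S = -51316 + 24085 = -27231$)
$N = -27231$
$\left(\frac{N - 165799}{-8619 + 24196} + O\right) + \left(127 - 108\right) \left(-262\right) = \left(\frac{-27231 - 165799}{-8619 + 24196} + 225285\right) + \left(127 - 108\right) \left(-262\right) = \left(- \frac{193030}{15577} + 225285\right) + 19 \left(-262\right) = \left(\left(-193030\right) \frac{1}{15577} + 225285\right) - 4978 = \left(- \frac{193030}{15577} + 225285\right) - 4978 = \frac{3509071415}{15577} - 4978 = \frac{3431529109}{15577}$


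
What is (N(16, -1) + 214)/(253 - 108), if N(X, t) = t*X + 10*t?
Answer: 188/145 ≈ 1.2966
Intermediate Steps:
N(X, t) = 10*t + X*t (N(X, t) = X*t + 10*t = 10*t + X*t)
(N(16, -1) + 214)/(253 - 108) = (-(10 + 16) + 214)/(253 - 108) = (-1*26 + 214)/145 = (-26 + 214)*(1/145) = 188*(1/145) = 188/145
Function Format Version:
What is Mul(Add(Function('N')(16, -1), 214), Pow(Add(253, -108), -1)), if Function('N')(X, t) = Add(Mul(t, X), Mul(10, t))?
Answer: Rational(188, 145) ≈ 1.2966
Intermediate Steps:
Function('N')(X, t) = Add(Mul(10, t), Mul(X, t)) (Function('N')(X, t) = Add(Mul(X, t), Mul(10, t)) = Add(Mul(10, t), Mul(X, t)))
Mul(Add(Function('N')(16, -1), 214), Pow(Add(253, -108), -1)) = Mul(Add(Mul(-1, Add(10, 16)), 214), Pow(Add(253, -108), -1)) = Mul(Add(Mul(-1, 26), 214), Pow(145, -1)) = Mul(Add(-26, 214), Rational(1, 145)) = Mul(188, Rational(1, 145)) = Rational(188, 145)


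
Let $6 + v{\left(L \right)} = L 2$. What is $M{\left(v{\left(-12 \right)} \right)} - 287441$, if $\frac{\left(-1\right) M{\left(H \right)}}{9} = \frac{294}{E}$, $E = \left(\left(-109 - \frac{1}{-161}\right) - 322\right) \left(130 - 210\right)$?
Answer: $- \frac{29548942689}{102800} \approx -2.8744 \cdot 10^{5}$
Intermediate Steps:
$v{\left(L \right)} = -6 + 2 L$ ($v{\left(L \right)} = -6 + L 2 = -6 + 2 L$)
$E = \frac{5551200}{161}$ ($E = \left(\left(-109 - - \frac{1}{161}\right) - 322\right) \left(-80\right) = \left(\left(-109 + \frac{1}{161}\right) - 322\right) \left(-80\right) = \left(- \frac{17548}{161} - 322\right) \left(-80\right) = \left(- \frac{69390}{161}\right) \left(-80\right) = \frac{5551200}{161} \approx 34480.0$)
$M{\left(H \right)} = - \frac{7889}{102800}$ ($M{\left(H \right)} = - 9 \frac{294}{\frac{5551200}{161}} = - 9 \cdot 294 \cdot \frac{161}{5551200} = \left(-9\right) \frac{7889}{925200} = - \frac{7889}{102800}$)
$M{\left(v{\left(-12 \right)} \right)} - 287441 = - \frac{7889}{102800} - 287441 = - \frac{29548942689}{102800}$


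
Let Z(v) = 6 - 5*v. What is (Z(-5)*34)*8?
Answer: 8432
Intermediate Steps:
(Z(-5)*34)*8 = ((6 - 5*(-5))*34)*8 = ((6 + 25)*34)*8 = (31*34)*8 = 1054*8 = 8432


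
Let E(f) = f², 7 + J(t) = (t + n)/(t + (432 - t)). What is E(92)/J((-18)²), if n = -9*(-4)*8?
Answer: -101568/67 ≈ -1515.9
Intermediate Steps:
n = 288 (n = 36*8 = 288)
J(t) = -19/3 + t/432 (J(t) = -7 + (t + 288)/(t + (432 - t)) = -7 + (288 + t)/432 = -7 + (288 + t)*(1/432) = -7 + (⅔ + t/432) = -19/3 + t/432)
E(92)/J((-18)²) = 92²/(-19/3 + (1/432)*(-18)²) = 8464/(-19/3 + (1/432)*324) = 8464/(-19/3 + ¾) = 8464/(-67/12) = 8464*(-12/67) = -101568/67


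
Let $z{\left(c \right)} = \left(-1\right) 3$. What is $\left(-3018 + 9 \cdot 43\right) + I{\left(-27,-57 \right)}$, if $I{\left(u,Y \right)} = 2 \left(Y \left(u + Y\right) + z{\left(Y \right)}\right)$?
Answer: $6939$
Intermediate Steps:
$z{\left(c \right)} = -3$
$I{\left(u,Y \right)} = -6 + 2 Y \left(Y + u\right)$ ($I{\left(u,Y \right)} = 2 \left(Y \left(u + Y\right) - 3\right) = 2 \left(Y \left(Y + u\right) - 3\right) = 2 \left(-3 + Y \left(Y + u\right)\right) = -6 + 2 Y \left(Y + u\right)$)
$\left(-3018 + 9 \cdot 43\right) + I{\left(-27,-57 \right)} = \left(-3018 + 9 \cdot 43\right) + \left(-6 + 2 \left(-57\right)^{2} + 2 \left(-57\right) \left(-27\right)\right) = \left(-3018 + 387\right) + \left(-6 + 2 \cdot 3249 + 3078\right) = -2631 + \left(-6 + 6498 + 3078\right) = -2631 + 9570 = 6939$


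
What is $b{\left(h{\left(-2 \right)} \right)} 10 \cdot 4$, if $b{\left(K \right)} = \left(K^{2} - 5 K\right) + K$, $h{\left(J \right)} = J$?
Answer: $480$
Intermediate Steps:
$b{\left(K \right)} = K^{2} - 4 K$
$b{\left(h{\left(-2 \right)} \right)} 10 \cdot 4 = - 2 \left(-4 - 2\right) 10 \cdot 4 = \left(-2\right) \left(-6\right) 10 \cdot 4 = 12 \cdot 10 \cdot 4 = 120 \cdot 4 = 480$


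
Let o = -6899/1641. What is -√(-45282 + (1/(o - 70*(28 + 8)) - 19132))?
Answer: -13*I*√6539727913632457/4142219 ≈ -253.8*I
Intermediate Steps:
o = -6899/1641 (o = -6899*1/1641 = -6899/1641 ≈ -4.2041)
-√(-45282 + (1/(o - 70*(28 + 8)) - 19132)) = -√(-45282 + (1/(-6899/1641 - 70*(28 + 8)) - 19132)) = -√(-45282 + (1/(-6899/1641 - 70*36) - 19132)) = -√(-45282 + (1/(-6899/1641 - 2520) - 19132)) = -√(-45282 + (1/(-4142219/1641) - 19132)) = -√(-45282 + (-1641/4142219 - 19132)) = -√(-45282 - 79248935549/4142219) = -√(-266816896307/4142219) = -13*I*√6539727913632457/4142219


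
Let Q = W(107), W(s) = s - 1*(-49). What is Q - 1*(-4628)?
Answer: 4784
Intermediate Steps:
W(s) = 49 + s (W(s) = s + 49 = 49 + s)
Q = 156 (Q = 49 + 107 = 156)
Q - 1*(-4628) = 156 - 1*(-4628) = 156 + 4628 = 4784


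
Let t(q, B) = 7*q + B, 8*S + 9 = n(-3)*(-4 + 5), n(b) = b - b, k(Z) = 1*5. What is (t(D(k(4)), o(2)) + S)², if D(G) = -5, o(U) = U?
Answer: 74529/64 ≈ 1164.5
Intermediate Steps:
k(Z) = 5
n(b) = 0
S = -9/8 (S = -9/8 + (0*(-4 + 5))/8 = -9/8 + (0*1)/8 = -9/8 + (⅛)*0 = -9/8 + 0 = -9/8 ≈ -1.1250)
t(q, B) = B + 7*q
(t(D(k(4)), o(2)) + S)² = ((2 + 7*(-5)) - 9/8)² = ((2 - 35) - 9/8)² = (-33 - 9/8)² = (-273/8)² = 74529/64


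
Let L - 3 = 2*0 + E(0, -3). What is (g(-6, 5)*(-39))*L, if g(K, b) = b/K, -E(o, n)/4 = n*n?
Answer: -2145/2 ≈ -1072.5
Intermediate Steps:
E(o, n) = -4*n² (E(o, n) = -4*n*n = -4*n²)
L = -33 (L = 3 + (2*0 - 4*(-3)²) = 3 + (0 - 4*9) = 3 + (0 - 36) = 3 - 36 = -33)
(g(-6, 5)*(-39))*L = ((5/(-6))*(-39))*(-33) = ((5*(-⅙))*(-39))*(-33) = -⅚*(-39)*(-33) = (65/2)*(-33) = -2145/2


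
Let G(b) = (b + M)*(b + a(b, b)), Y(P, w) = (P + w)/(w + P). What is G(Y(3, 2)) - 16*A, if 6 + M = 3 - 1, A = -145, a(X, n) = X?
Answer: 2314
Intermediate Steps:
Y(P, w) = 1 (Y(P, w) = (P + w)/(P + w) = 1)
M = -4 (M = -6 + (3 - 1) = -6 + 2 = -4)
G(b) = 2*b*(-4 + b) (G(b) = (b - 4)*(b + b) = (-4 + b)*(2*b) = 2*b*(-4 + b))
G(Y(3, 2)) - 16*A = 2*1*(-4 + 1) - 16*(-145) = 2*1*(-3) + 2320 = -6 + 2320 = 2314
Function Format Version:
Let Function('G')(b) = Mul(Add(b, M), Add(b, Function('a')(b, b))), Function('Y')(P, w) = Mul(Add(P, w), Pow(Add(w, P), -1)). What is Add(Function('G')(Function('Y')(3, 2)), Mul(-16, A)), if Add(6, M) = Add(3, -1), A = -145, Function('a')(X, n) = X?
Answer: 2314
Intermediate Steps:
Function('Y')(P, w) = 1 (Function('Y')(P, w) = Mul(Add(P, w), Pow(Add(P, w), -1)) = 1)
M = -4 (M = Add(-6, Add(3, -1)) = Add(-6, 2) = -4)
Function('G')(b) = Mul(2, b, Add(-4, b)) (Function('G')(b) = Mul(Add(b, -4), Add(b, b)) = Mul(Add(-4, b), Mul(2, b)) = Mul(2, b, Add(-4, b)))
Add(Function('G')(Function('Y')(3, 2)), Mul(-16, A)) = Add(Mul(2, 1, Add(-4, 1)), Mul(-16, -145)) = Add(Mul(2, 1, -3), 2320) = Add(-6, 2320) = 2314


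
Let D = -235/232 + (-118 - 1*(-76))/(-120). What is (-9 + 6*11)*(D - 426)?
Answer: -28210953/1160 ≈ -24320.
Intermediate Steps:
D = -769/1160 (D = -235*1/232 + (-118 + 76)*(-1/120) = -235/232 - 42*(-1/120) = -235/232 + 7/20 = -769/1160 ≈ -0.66293)
(-9 + 6*11)*(D - 426) = (-9 + 6*11)*(-769/1160 - 426) = (-9 + 66)*(-494929/1160) = 57*(-494929/1160) = -28210953/1160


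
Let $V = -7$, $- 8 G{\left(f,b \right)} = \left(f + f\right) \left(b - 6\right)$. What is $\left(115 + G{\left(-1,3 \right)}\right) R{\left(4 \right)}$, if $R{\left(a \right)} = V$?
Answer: $- \frac{3199}{4} \approx -799.75$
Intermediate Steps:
$G{\left(f,b \right)} = - \frac{f \left(-6 + b\right)}{4}$ ($G{\left(f,b \right)} = - \frac{\left(f + f\right) \left(b - 6\right)}{8} = - \frac{2 f \left(-6 + b\right)}{8} = - \frac{f \left(-6 + b\right)}{4}$)
$R{\left(a \right)} = -7$
$\left(115 + G{\left(-1,3 \right)}\right) R{\left(4 \right)} = \left(115 + \frac{1}{4} \left(-1\right) \left(6 - 3\right)\right) \left(-7\right) = \left(115 + \frac{1}{4} \left(-1\right) 3\right) \left(-7\right) = \left(115 - \frac{3}{4}\right) \left(-7\right) = \frac{457}{4} \left(-7\right) = - \frac{3199}{4}$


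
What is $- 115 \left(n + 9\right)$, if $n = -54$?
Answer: $5175$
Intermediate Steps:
$- 115 \left(n + 9\right) = - 115 \left(-54 + 9\right) = \left(-115\right) \left(-45\right) = 5175$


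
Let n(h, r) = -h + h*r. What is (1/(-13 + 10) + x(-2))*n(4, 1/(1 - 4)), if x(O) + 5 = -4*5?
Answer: 1216/9 ≈ 135.11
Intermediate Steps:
x(O) = -25 (x(O) = -5 - 4*5 = -5 - 20 = -25)
(1/(-13 + 10) + x(-2))*n(4, 1/(1 - 4)) = (1/(-13 + 10) - 25)*(4*(-1 + 1/(1 - 4))) = (1/(-3) - 25)*(4*(-1 + 1/(-3))) = (-1/3 - 25)*(4*(-1 - 1/3)) = -304*(-4)/(3*3) = -76/3*(-16/3) = 1216/9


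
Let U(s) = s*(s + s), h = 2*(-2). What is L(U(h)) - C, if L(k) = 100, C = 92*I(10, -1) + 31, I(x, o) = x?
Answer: -851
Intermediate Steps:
h = -4
C = 951 (C = 92*10 + 31 = 920 + 31 = 951)
U(s) = 2*s² (U(s) = s*(2*s) = 2*s²)
L(U(h)) - C = 100 - 1*951 = 100 - 951 = -851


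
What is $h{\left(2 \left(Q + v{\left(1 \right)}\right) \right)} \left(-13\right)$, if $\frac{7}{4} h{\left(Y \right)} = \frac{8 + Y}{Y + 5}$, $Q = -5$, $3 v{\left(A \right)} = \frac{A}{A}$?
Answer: $- \frac{16}{7} \approx -2.2857$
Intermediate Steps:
$v{\left(A \right)} = \frac{1}{3}$ ($v{\left(A \right)} = \frac{A \frac{1}{A}}{3} = \frac{1}{3} \cdot 1 = \frac{1}{3}$)
$h{\left(Y \right)} = \frac{4 \left(8 + Y\right)}{7 \left(5 + Y\right)}$ ($h{\left(Y \right)} = \frac{4 \frac{8 + Y}{Y + 5}}{7} = \frac{4 \frac{8 + Y}{5 + Y}}{7} = \frac{4 \left(8 + Y\right)}{7 \left(5 + Y\right)}$)
$h{\left(2 \left(Q + v{\left(1 \right)}\right) \right)} \left(-13\right) = \frac{4 \left(8 + 2 \left(-5 + \frac{1}{3}\right)\right)}{7 \left(5 + 2 \left(-5 + \frac{1}{3}\right)\right)} \left(-13\right) = \frac{4 \left(8 + 2 \left(- \frac{14}{3}\right)\right)}{7 \left(5 + 2 \left(- \frac{14}{3}\right)\right)} \left(-13\right) = \frac{4 \left(8 - \frac{28}{3}\right)}{7 \left(5 - \frac{28}{3}\right)} \left(-13\right) = \frac{4}{7} \frac{1}{- \frac{13}{3}} \left(- \frac{4}{3}\right) \left(-13\right) = \frac{4}{7} \left(- \frac{3}{13}\right) \left(- \frac{4}{3}\right) \left(-13\right) = \frac{16}{91} \left(-13\right) = - \frac{16}{7}$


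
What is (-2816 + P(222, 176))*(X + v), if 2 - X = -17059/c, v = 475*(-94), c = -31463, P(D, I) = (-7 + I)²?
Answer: -36165986001835/31463 ≈ -1.1495e+9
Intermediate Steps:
v = -44650
X = 45867/31463 (X = 2 - (-17059)/(-31463) = 2 - (-17059)*(-1)/31463 = 2 - 1*17059/31463 = 2 - 17059/31463 = 45867/31463 ≈ 1.4578)
(-2816 + P(222, 176))*(X + v) = (-2816 + (-7 + 176)²)*(45867/31463 - 44650) = (-2816 + 169²)*(-1404777083/31463) = (-2816 + 28561)*(-1404777083/31463) = 25745*(-1404777083/31463) = -36165986001835/31463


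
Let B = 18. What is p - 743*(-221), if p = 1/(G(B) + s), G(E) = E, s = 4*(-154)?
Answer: 98193393/598 ≈ 1.6420e+5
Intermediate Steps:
s = -616
p = -1/598 (p = 1/(18 - 616) = 1/(-598) = -1/598 ≈ -0.0016722)
p - 743*(-221) = -1/598 - 743*(-221) = -1/598 + 164203 = 98193393/598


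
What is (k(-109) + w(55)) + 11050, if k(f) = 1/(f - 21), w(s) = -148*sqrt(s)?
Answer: 1436499/130 - 148*sqrt(55) ≈ 9952.4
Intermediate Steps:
k(f) = 1/(-21 + f)
(k(-109) + w(55)) + 11050 = (1/(-21 - 109) - 148*sqrt(55)) + 11050 = (1/(-130) - 148*sqrt(55)) + 11050 = (-1/130 - 148*sqrt(55)) + 11050 = 1436499/130 - 148*sqrt(55)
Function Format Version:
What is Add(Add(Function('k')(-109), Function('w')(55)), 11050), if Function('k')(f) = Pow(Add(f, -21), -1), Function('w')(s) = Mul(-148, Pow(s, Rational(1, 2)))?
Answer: Add(Rational(1436499, 130), Mul(-148, Pow(55, Rational(1, 2)))) ≈ 9952.4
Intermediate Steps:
Function('k')(f) = Pow(Add(-21, f), -1)
Add(Add(Function('k')(-109), Function('w')(55)), 11050) = Add(Add(Pow(Add(-21, -109), -1), Mul(-148, Pow(55, Rational(1, 2)))), 11050) = Add(Add(Pow(-130, -1), Mul(-148, Pow(55, Rational(1, 2)))), 11050) = Add(Add(Rational(-1, 130), Mul(-148, Pow(55, Rational(1, 2)))), 11050) = Add(Rational(1436499, 130), Mul(-148, Pow(55, Rational(1, 2))))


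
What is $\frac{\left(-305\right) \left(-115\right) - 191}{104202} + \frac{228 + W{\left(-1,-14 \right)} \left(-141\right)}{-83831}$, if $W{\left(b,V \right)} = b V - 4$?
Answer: $\frac{169307076}{485297659} \approx 0.34887$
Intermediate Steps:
$W{\left(b,V \right)} = -4 + V b$ ($W{\left(b,V \right)} = V b - 4 = -4 + V b$)
$\frac{\left(-305\right) \left(-115\right) - 191}{104202} + \frac{228 + W{\left(-1,-14 \right)} \left(-141\right)}{-83831} = \frac{\left(-305\right) \left(-115\right) - 191}{104202} + \frac{228 + \left(-4 - -14\right) \left(-141\right)}{-83831} = \left(35075 - 191\right) \frac{1}{104202} + \left(228 + \left(-4 + 14\right) \left(-141\right)\right) \left(- \frac{1}{83831}\right) = 34884 \cdot \frac{1}{104202} + \left(228 + 10 \left(-141\right)\right) \left(- \frac{1}{83831}\right) = \frac{1938}{5789} + \left(228 - 1410\right) \left(- \frac{1}{83831}\right) = \frac{1938}{5789} - - \frac{1182}{83831} = \frac{1938}{5789} + \frac{1182}{83831} = \frac{169307076}{485297659}$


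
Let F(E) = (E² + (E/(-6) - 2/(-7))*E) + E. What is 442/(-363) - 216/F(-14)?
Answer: -106984/39567 ≈ -2.7039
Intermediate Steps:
F(E) = E + E² + E*(2/7 - E/6) (F(E) = (E² + (E*(-⅙) - 2*(-⅐))*E) + E = (E² + (-E/6 + 2/7)*E) + E = (E² + (2/7 - E/6)*E) + E = (E² + E*(2/7 - E/6)) + E = E + E² + E*(2/7 - E/6))
442/(-363) - 216/F(-14) = 442/(-363) - 216*(-3/(54 + 35*(-14))) = 442*(-1/363) - 216*(-3/(54 - 490)) = -442/363 - 216/((1/42)*(-14)*(-436)) = -442/363 - 216/436/3 = -442/363 - 216*3/436 = -442/363 - 162/109 = -106984/39567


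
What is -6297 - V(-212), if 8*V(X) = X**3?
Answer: 1184719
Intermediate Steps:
V(X) = X**3/8
-6297 - V(-212) = -6297 - (-212)**3/8 = -6297 - (-9528128)/8 = -6297 - 1*(-1191016) = -6297 + 1191016 = 1184719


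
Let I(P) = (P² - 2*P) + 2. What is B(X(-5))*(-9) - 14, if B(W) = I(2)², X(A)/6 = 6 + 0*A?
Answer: -50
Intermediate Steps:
I(P) = 2 + P² - 2*P
X(A) = 36 (X(A) = 6*(6 + 0*A) = 6*(6 + 0) = 6*6 = 36)
B(W) = 4 (B(W) = (2 + 2² - 2*2)² = (2 + 4 - 4)² = 2² = 4)
B(X(-5))*(-9) - 14 = 4*(-9) - 14 = -36 - 14 = -50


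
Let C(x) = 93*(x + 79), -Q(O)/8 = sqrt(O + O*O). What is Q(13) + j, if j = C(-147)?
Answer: -6324 - 8*sqrt(182) ≈ -6431.9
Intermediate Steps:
Q(O) = -8*sqrt(O + O**2) (Q(O) = -8*sqrt(O + O*O) = -8*sqrt(O + O**2))
C(x) = 7347 + 93*x (C(x) = 93*(79 + x) = 7347 + 93*x)
j = -6324 (j = 7347 + 93*(-147) = 7347 - 13671 = -6324)
Q(13) + j = -8*sqrt(13)*sqrt(1 + 13) - 6324 = -8*sqrt(182) - 6324 = -6324 - 8*sqrt(182)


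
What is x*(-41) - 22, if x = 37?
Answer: -1539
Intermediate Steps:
x*(-41) - 22 = 37*(-41) - 22 = -1517 - 22 = -1539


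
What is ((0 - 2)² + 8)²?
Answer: 144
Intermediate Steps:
((0 - 2)² + 8)² = ((-2)² + 8)² = (4 + 8)² = 12² = 144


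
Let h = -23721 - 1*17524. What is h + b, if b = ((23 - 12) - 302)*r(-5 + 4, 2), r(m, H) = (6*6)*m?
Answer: -30769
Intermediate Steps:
h = -41245 (h = -23721 - 17524 = -41245)
r(m, H) = 36*m
b = 10476 (b = ((23 - 12) - 302)*(36*(-5 + 4)) = (11 - 302)*(36*(-1)) = -291*(-36) = 10476)
h + b = -41245 + 10476 = -30769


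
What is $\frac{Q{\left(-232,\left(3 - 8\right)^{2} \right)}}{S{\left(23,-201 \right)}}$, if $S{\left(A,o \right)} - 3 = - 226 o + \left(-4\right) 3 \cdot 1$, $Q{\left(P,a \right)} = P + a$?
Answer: $- \frac{69}{15139} \approx -0.0045578$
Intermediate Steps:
$S{\left(A,o \right)} = -9 - 226 o$ ($S{\left(A,o \right)} = 3 - \left(226 o - \left(-4\right) 3 \cdot 1\right) = 3 - \left(12 + 226 o\right) = -9 - 226 o$)
$\frac{Q{\left(-232,\left(3 - 8\right)^{2} \right)}}{S{\left(23,-201 \right)}} = \frac{-232 + \left(3 - 8\right)^{2}}{-9 - -45426} = \frac{-232 + \left(-5\right)^{2}}{-9 + 45426} = \frac{-232 + 25}{45417} = \left(-207\right) \frac{1}{45417} = - \frac{69}{15139}$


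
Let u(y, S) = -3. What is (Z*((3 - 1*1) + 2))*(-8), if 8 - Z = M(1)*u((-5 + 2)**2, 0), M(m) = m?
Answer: -352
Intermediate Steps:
Z = 11 (Z = 8 - (-3) = 8 - 1*(-3) = 8 + 3 = 11)
(Z*((3 - 1*1) + 2))*(-8) = (11*((3 - 1*1) + 2))*(-8) = (11*((3 - 1) + 2))*(-8) = (11*(2 + 2))*(-8) = (11*4)*(-8) = 44*(-8) = -352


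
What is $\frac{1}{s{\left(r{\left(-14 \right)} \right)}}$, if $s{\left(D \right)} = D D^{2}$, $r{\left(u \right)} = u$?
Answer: $- \frac{1}{2744} \approx -0.00036443$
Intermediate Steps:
$s{\left(D \right)} = D^{3}$
$\frac{1}{s{\left(r{\left(-14 \right)} \right)}} = \frac{1}{\left(-14\right)^{3}} = \frac{1}{-2744} = - \frac{1}{2744}$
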